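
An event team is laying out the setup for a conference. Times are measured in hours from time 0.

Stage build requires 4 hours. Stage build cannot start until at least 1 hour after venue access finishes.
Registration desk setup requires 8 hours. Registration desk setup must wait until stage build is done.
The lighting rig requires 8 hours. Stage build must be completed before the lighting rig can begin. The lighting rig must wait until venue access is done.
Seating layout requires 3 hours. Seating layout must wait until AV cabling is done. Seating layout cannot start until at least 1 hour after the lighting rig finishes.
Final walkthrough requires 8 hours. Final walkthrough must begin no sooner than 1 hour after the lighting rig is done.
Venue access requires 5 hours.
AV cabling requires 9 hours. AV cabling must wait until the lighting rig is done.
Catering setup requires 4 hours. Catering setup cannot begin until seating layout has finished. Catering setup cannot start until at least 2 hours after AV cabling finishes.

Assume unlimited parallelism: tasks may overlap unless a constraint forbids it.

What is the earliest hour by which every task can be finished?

Venue access can start immediately at hour 0; it finishes at hour 5.
After venue access (finishes hour 5, plus 1-hour gap → hour 6), stage build can start at hour 6 and finishes at hour 10.
Registration desk setup cannot begin until stage build (finishes hour 10). It runs from hour 10 to 10 + 8 = hour 18.
The lighting rig cannot start until stage build (finishes hour 10); venue access (finishes hour 5). The controlling bound is hour 10, so the lighting rig finishes at 10 + 8 = hour 18.
Final walkthrough waits on the lighting rig (finishes hour 18, plus 1-hour gap → hour 19), so it starts at hour 19 and finishes at 19 + 8 = hour 27.
AV cabling waits on the lighting rig (finishes hour 18), so it starts at hour 18 and finishes at 18 + 9 = hour 27.
For seating layout: AV cabling (finishes hour 27); the lighting rig (finishes hour 18, plus 1-hour gap → hour 19). Taking the maximum gives a start of hour 27, and it finishes at 27 + 3 = hour 30.
Catering setup needs all of seating layout (finishes hour 30); AV cabling (finishes hour 27, plus 2-hour gap → hour 29). That puts its earliest start at hour 30; it finishes at 30 + 4 = hour 34.
All tasks are finished once the last one completes. Finish times: Venue access at 5, Stage build at 10, The lighting rig at 18, AV cabling at 27, Seating layout at 30, Registration desk setup at 18, Catering setup at 34, Final walkthrough at 27. The latest is hour 34.

34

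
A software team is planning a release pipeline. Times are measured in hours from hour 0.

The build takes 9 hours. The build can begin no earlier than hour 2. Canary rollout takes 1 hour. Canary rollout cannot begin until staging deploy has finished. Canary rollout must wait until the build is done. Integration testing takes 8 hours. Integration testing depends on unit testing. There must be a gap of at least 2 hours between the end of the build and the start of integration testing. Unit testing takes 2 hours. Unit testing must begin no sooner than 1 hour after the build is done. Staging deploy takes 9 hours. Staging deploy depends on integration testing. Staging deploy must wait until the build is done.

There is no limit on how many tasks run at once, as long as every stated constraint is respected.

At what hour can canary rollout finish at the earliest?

After its own release at hour 2, the build can start at hour 2 and finishes at hour 11.
Unit testing cannot begin until the build (finishes hour 11, plus 1-hour gap → hour 12). It runs from hour 12 to 12 + 2 = hour 14.
Integration testing needs all of unit testing (finishes hour 14); the build (finishes hour 11, plus 2-hour gap → hour 13). That puts its earliest start at hour 14; it finishes at 14 + 8 = hour 22.
Staging deploy has to wait for integration testing (finishes hour 22); the build (finishes hour 11). The latest of these is hour 22, so staging deploy runs hour 22 to 22 + 9 = hour 31.
Canary rollout cannot start until staging deploy (finishes hour 31); the build (finishes hour 11). The controlling bound is hour 31, so canary rollout finishes at 31 + 1 = hour 32.

32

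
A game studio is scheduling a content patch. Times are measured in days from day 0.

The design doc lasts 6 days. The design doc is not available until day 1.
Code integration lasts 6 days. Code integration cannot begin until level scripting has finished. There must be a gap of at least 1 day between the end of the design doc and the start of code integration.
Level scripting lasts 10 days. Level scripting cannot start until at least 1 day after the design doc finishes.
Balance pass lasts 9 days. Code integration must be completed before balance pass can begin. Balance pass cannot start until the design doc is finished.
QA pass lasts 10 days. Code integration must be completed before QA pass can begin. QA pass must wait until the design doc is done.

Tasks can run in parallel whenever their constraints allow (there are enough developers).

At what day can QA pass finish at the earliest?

The design doc cannot begin until its own release at day 1. It runs from day 1 to 1 + 6 = day 7.
Level scripting cannot begin until the design doc (finishes day 7, plus 1-day gap → day 8). It runs from day 8 to 8 + 10 = day 18.
Code integration has to wait for level scripting (finishes day 18); the design doc (finishes day 7, plus 1-day gap → day 8). The latest of these is day 18, so code integration runs day 18 to 18 + 6 = day 24.
For QA pass: code integration (finishes day 24); the design doc (finishes day 7). Taking the maximum gives a start of day 24, and it finishes at 24 + 10 = day 34.

34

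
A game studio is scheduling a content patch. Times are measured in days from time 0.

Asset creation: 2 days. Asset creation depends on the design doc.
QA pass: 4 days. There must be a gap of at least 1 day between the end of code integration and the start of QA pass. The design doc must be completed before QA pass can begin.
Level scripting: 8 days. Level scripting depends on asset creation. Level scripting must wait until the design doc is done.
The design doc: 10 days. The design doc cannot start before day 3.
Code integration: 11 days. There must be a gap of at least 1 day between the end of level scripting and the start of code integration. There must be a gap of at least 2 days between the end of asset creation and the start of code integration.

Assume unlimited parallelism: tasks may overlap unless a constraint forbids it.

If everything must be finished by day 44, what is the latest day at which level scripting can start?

19

Nothing follows QA pass; the deadline of day 44 is its only limit. It must start by 44 − 4 = day 40.
Code integration feeds into QA pass (must start by day 40, minus 1-day gap → day 39); so code integration must finish by day 39 and therefore start by day 28.
Since code integration (must start by day 28, minus 1-day gap → day 27) depends on it, level scripting must finish by day 27. Backing off its 8-day duration gives a latest start of day 19.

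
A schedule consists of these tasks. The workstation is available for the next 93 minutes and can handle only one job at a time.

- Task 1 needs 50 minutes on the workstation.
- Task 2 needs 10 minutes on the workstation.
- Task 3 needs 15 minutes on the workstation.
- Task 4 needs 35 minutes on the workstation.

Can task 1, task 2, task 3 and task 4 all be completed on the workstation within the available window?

Running back to back, the jobs need 50 + 10 + 15 + 35 = 110 minutes on the workstation.
Since 110 > 93, they cannot all fit.

No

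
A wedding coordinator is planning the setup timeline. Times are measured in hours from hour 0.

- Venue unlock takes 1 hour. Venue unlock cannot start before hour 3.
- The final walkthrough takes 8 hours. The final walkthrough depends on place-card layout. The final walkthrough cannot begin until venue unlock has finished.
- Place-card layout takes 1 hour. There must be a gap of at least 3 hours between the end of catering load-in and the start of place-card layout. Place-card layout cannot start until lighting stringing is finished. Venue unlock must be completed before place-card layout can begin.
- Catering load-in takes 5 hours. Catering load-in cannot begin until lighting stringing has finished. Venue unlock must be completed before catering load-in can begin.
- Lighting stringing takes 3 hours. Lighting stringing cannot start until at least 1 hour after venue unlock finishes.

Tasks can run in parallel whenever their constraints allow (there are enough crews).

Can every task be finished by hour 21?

Venue unlock cannot begin until its own release at hour 3. It runs from hour 3 to 3 + 1 = hour 4.
Lighting stringing waits on venue unlock (finishes hour 4, plus 1-hour gap → hour 5), so it starts at hour 5 and finishes at 5 + 3 = hour 8.
Catering load-in cannot start until lighting stringing (finishes hour 8); venue unlock (finishes hour 4). The controlling bound is hour 8, so catering load-in finishes at 8 + 5 = hour 13.
Place-card layout has to wait for catering load-in (finishes hour 13, plus 3-hour gap → hour 16); lighting stringing (finishes hour 8); venue unlock (finishes hour 4). The latest of these is hour 16, so place-card layout runs hour 16 to 16 + 1 = hour 17.
For the final walkthrough: place-card layout (finishes hour 17); venue unlock (finishes hour 4). Taking the maximum gives a start of hour 17, and it finishes at 17 + 8 = hour 25.
The earliest everything can be done is hour 25, which is after the deadline of 21, so it is not possible.

No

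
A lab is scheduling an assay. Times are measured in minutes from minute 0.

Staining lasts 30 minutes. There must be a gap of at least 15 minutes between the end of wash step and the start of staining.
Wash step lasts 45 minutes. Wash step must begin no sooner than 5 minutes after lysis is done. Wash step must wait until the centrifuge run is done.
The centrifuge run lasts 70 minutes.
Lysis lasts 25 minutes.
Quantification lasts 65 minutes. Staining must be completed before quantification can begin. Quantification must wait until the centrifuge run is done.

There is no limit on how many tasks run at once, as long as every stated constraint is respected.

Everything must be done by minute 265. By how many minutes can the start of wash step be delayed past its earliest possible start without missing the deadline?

40

The centrifuge run has no prerequisites, so it starts at minute 0 and finishes at minute 70.
Lysis can start immediately at minute 0; it finishes at minute 25.
For wash step: lysis (finishes minute 25, plus 5-minute gap → minute 30); the centrifuge run (finishes minute 70). Taking the maximum gives a start of minute 70, and it finishes at 70 + 45 = minute 115.

Working backward from the deadline:
Quantification has no dependents, so it just needs to finish by minute 265. Starting by 265 − 65 = minute 200 achieves that.
Staining feeds into quantification (must start by minute 200); so staining must finish by minute 200 and therefore start by minute 170.
Wash step must finish before staining (must start by minute 170, minus 15-minute gap → minute 155). With a 45-minute duration, wash step must start by 155 − 45 = minute 110.
So wash step can start as early as minute 70 and as late as minute 110, giving 110 − 70 = 40 minutes of slack.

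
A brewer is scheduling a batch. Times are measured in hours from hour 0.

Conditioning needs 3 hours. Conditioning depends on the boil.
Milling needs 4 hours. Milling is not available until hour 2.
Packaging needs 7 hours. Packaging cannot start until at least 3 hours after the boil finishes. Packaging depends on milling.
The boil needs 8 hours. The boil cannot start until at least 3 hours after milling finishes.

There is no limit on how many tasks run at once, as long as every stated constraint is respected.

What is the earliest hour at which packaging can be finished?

27

Milling waits on its own release at hour 2, so it starts at hour 2 and finishes at 2 + 4 = hour 6.
After milling (finishes hour 6, plus 3-hour gap → hour 9), the boil can start at hour 9 and finishes at hour 17.
Packaging needs all of the boil (finishes hour 17, plus 3-hour gap → hour 20); milling (finishes hour 6). That puts its earliest start at hour 20; it finishes at 20 + 7 = hour 27.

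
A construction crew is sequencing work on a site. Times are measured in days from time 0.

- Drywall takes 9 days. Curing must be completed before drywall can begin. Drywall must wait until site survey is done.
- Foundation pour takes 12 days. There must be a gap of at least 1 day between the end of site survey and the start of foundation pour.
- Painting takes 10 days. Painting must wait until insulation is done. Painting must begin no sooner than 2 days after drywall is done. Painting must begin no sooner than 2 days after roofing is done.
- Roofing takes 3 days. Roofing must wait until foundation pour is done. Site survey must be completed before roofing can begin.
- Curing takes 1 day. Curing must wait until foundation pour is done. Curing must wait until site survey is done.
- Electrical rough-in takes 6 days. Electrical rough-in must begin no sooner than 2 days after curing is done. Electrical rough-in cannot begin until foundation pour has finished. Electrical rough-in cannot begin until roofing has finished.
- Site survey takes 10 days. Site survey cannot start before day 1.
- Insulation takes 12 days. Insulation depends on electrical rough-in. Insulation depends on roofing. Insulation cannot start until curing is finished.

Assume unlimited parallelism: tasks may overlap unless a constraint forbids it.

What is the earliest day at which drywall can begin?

After its own release at day 1, site survey can start at day 1 and finishes at day 11.
Foundation pour cannot begin until site survey (finishes day 11, plus 1-day gap → day 12). It runs from day 12 to 12 + 12 = day 24.
Curing needs all of foundation pour (finishes day 24); site survey (finishes day 11). That puts its earliest start at day 24; it finishes at 24 + 1 = day 25.
Drywall waits on curing (finishes day 25); site survey (finishes day 11). The latest of these is day 25, which is the earliest drywall can start.

25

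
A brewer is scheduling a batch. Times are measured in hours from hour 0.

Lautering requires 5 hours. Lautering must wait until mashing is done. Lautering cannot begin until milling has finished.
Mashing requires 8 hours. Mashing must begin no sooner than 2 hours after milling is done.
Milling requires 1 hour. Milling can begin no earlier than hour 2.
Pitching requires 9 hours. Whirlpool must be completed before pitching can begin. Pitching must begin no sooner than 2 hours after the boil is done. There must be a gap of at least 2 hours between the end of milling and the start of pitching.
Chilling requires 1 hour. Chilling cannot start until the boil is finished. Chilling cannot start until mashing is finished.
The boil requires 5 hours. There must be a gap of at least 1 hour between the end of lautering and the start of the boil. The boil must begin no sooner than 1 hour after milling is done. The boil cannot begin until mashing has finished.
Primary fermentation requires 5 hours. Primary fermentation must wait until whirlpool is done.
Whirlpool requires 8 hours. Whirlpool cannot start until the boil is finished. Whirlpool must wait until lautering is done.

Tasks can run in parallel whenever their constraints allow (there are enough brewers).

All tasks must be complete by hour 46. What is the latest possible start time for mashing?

Pitching has no dependents, so it just needs to finish by hour 46. Starting by 46 − 9 = hour 37 achieves that.
To finish by hour 46, primary fermentation (duration 5) must start no later than hour 41.
Whirlpool must finish in time for pitching (must start by hour 37); primary fermentation (must start by hour 41). The tightest is hour 37, so whirlpool must start by 37 − 8 = hour 29.
Nothing follows chilling; the deadline of hour 46 is its only limit. It must start by 46 − 1 = hour 45.
The boil feeds whirlpool (must start by hour 29); chilling (must start by hour 45); pitching (must start by hour 37, minus 2-hour gap → hour 35). Taking the minimum, the boil must finish by hour 29 and start by 29 − 5 = hour 24.
Lautering has several dependents: the boil (must start by hour 24, minus 1-hour gap → hour 23); whirlpool (must start by hour 29). The earliest of those limits is hour 23, so lautering must start by 23 − 5 = hour 18.
Mashing feeds lautering (must start by hour 18); the boil (must start by hour 24); chilling (must start by hour 45). Taking the minimum, mashing must finish by hour 18 and start by 18 − 8 = hour 10.

10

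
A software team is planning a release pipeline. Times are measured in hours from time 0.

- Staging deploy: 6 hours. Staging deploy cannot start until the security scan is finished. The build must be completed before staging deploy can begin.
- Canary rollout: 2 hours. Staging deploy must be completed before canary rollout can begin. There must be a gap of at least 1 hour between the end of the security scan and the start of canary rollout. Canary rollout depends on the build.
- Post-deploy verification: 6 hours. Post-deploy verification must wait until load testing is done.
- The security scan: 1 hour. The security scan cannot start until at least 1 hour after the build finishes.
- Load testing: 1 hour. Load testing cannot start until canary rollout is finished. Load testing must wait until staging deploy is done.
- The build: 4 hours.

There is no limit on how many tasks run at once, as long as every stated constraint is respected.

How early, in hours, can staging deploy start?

6

Nothing blocks the build, so it runs from hour 0 to hour 4.
After the build (finishes hour 4, plus 1-hour gap → hour 5), the security scan can start at hour 5 and finishes at hour 6.
Staging deploy waits on the security scan (finishes hour 6); the build (finishes hour 4). The latest of these is hour 6, which is the earliest staging deploy can start.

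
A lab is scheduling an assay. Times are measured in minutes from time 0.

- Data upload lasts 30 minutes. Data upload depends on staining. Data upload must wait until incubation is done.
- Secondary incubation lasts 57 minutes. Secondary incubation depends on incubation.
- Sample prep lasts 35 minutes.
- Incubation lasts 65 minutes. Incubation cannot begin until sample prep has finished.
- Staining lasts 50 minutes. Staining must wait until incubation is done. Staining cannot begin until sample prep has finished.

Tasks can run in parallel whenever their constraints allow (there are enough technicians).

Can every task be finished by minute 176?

Nothing blocks sample prep, so it runs from minute 0 to minute 35.
Incubation cannot begin until sample prep (finishes minute 35). It runs from minute 35 to 35 + 65 = minute 100.
Secondary incubation waits on incubation (finishes minute 100), so it starts at minute 100 and finishes at 100 + 57 = minute 157.
Staining has to wait for incubation (finishes minute 100); sample prep (finishes minute 35). The latest of these is minute 100, so staining runs minute 100 to 100 + 50 = minute 150.
For data upload: staining (finishes minute 150); incubation (finishes minute 100). Taking the maximum gives a start of minute 150, and it finishes at 150 + 30 = minute 180.
The earliest everything can be done is minute 180, which is after the deadline of 176, so it is not possible.

No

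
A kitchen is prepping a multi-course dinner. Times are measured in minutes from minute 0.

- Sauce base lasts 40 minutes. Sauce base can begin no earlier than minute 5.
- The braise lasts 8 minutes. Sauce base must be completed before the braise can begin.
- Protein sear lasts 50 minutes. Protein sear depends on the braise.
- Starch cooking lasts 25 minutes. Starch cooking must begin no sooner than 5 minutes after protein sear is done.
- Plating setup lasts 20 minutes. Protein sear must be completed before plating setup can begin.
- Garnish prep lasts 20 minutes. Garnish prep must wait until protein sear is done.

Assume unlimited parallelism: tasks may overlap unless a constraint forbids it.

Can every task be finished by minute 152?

Sauce base waits on its own release at minute 5, so it starts at minute 5 and finishes at 5 + 40 = minute 45.
The braise cannot begin until sauce base (finishes minute 45). It runs from minute 45 to 45 + 8 = minute 53.
Protein sear cannot begin until the braise (finishes minute 53). It runs from minute 53 to 53 + 50 = minute 103.
Garnish prep waits on protein sear (finishes minute 103), so it starts at minute 103 and finishes at 103 + 20 = minute 123.
Plating setup cannot begin until protein sear (finishes minute 103). It runs from minute 103 to 103 + 20 = minute 123.
After protein sear (finishes minute 103, plus 5-minute gap → minute 108), starch cooking can start at minute 108 and finishes at minute 133.
Every task is finished by minute 133, which is no later than the deadline of 152, so the schedule is feasible.

Yes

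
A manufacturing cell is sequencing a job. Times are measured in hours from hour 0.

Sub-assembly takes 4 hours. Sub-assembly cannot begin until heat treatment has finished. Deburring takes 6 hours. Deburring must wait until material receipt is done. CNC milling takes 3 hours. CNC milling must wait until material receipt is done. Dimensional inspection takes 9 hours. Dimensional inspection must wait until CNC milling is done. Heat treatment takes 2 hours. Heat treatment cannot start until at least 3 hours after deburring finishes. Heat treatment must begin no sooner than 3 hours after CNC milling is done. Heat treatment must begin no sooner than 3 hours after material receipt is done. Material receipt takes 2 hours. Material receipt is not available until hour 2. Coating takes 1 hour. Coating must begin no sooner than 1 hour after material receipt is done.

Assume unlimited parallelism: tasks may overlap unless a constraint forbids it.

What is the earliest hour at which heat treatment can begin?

After its own release at hour 2, material receipt can start at hour 2 and finishes at hour 4.
CNC milling waits on material receipt (finishes hour 4), so it starts at hour 4 and finishes at 4 + 3 = hour 7.
After material receipt (finishes hour 4), deburring can start at hour 4 and finishes at hour 10.
Heat treatment waits on deburring (finishes hour 10, plus 3-hour gap → hour 13); CNC milling (finishes hour 7, plus 3-hour gap → hour 10); material receipt (finishes hour 4, plus 3-hour gap → hour 7). The latest of these is hour 13, which is the earliest heat treatment can start.

13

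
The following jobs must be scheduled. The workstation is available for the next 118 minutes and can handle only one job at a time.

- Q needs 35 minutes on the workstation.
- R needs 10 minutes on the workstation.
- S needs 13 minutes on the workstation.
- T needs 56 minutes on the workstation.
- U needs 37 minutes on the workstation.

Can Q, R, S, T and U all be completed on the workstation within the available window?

No

Running back to back, the jobs need 35 + 10 + 13 + 56 + 37 = 151 minutes on the workstation.
Since 151 > 118, they cannot all fit.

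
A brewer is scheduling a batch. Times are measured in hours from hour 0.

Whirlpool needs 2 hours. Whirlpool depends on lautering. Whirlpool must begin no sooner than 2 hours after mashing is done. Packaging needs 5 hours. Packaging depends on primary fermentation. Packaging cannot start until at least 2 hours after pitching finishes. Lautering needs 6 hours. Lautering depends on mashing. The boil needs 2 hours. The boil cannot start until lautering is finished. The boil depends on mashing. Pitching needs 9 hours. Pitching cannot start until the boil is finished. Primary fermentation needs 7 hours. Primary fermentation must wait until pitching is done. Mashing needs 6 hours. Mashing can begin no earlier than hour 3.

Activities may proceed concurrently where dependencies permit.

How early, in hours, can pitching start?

Mashing cannot begin until its own release at hour 3. It runs from hour 3 to 3 + 6 = hour 9.
Lautering cannot begin until mashing (finishes hour 9). It runs from hour 9 to 9 + 6 = hour 15.
For the boil: lautering (finishes hour 15); mashing (finishes hour 9). Taking the maximum gives a start of hour 15, and it finishes at 15 + 2 = hour 17.
Pitching waits on the boil (finishes hour 17), so the earliest it can start is hour 17.

17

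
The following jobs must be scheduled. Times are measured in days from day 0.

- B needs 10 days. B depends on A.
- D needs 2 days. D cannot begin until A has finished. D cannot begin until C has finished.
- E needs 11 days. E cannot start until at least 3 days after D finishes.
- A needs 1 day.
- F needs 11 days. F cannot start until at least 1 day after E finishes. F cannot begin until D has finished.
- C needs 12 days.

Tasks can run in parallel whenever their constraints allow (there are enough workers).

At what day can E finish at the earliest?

28

C has no prerequisites, so it starts at day 0 and finishes at day 12.
A has no prerequisites, so it starts at day 0 and finishes at day 1.
For D: A (finishes day 1); C (finishes day 12). Taking the maximum gives a start of day 12, and it finishes at 12 + 2 = day 14.
After D (finishes day 14, plus 3-day gap → day 17), E can start at day 17 and finishes at day 28.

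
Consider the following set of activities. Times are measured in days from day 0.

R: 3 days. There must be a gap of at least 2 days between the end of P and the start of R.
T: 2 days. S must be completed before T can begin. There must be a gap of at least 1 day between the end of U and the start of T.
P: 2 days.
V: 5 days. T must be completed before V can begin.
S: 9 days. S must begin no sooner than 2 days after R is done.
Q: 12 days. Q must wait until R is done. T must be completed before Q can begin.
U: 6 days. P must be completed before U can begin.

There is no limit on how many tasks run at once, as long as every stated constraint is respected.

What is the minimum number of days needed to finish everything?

32

P has no prerequisites, so it starts at day 0 and finishes at day 2.
U cannot begin until P (finishes day 2). It runs from day 2 to 2 + 6 = day 8.
R waits on P (finishes day 2, plus 2-day gap → day 4), so it starts at day 4 and finishes at 4 + 3 = day 7.
S cannot begin until R (finishes day 7, plus 2-day gap → day 9). It runs from day 9 to 9 + 9 = day 18.
For T: S (finishes day 18); U (finishes day 8, plus 1-day gap → day 9). Taking the maximum gives a start of day 18, and it finishes at 18 + 2 = day 20.
After T (finishes day 20), V can start at day 20 and finishes at day 25.
Q needs all of R (finishes day 7); T (finishes day 20). That puts its earliest start at day 20; it finishes at 20 + 12 = day 32.
All tasks are finished once the last one completes. Finish times: P at 2, Q at 32, R at 7, S at 18, T at 20, U at 8, V at 25. The latest is day 32.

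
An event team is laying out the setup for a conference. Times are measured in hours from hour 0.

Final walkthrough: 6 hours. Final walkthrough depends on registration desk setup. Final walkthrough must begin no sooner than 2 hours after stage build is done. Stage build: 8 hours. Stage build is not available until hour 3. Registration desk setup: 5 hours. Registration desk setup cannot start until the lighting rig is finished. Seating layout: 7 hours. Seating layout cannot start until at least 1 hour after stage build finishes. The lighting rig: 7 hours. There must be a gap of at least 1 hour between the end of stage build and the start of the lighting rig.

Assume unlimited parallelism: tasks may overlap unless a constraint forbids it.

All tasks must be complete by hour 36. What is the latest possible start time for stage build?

9

To finish by hour 36, final walkthrough (duration 6) must start no later than hour 30.
Registration desk setup feeds into final walkthrough (must start by hour 30); so registration desk setup must finish by hour 30 and therefore start by hour 25.
The lighting rig feeds into registration desk setup (must start by hour 25); so the lighting rig must finish by hour 25 and therefore start by hour 18.
To finish by hour 36, seating layout (duration 7) must start no later than hour 29.
For stage build: the lighting rig (must start by hour 18, minus 1-hour gap → hour 17); seating layout (must start by hour 29, minus 1-hour gap → hour 28); final walkthrough (must start by hour 30, minus 2-hour gap → hour 28). The most restrictive is hour 17; with an 8-hour duration, stage build must start by hour 9.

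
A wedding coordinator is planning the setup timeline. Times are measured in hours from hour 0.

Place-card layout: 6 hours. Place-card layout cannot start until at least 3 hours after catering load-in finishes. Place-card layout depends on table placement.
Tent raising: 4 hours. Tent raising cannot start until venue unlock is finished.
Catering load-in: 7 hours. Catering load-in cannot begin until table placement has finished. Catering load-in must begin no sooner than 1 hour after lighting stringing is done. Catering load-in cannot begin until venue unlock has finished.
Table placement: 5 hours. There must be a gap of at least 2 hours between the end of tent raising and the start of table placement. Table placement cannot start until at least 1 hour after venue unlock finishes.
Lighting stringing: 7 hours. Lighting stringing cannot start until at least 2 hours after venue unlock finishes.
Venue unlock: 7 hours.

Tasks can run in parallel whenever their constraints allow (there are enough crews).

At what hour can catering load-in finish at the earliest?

Venue unlock has no prerequisites, so it starts at hour 0 and finishes at hour 7.
After venue unlock (finishes hour 7, plus 2-hour gap → hour 9), lighting stringing can start at hour 9 and finishes at hour 16.
Tent raising waits on venue unlock (finishes hour 7), so it starts at hour 7 and finishes at 7 + 4 = hour 11.
Table placement needs all of tent raising (finishes hour 11, plus 2-hour gap → hour 13); venue unlock (finishes hour 7, plus 1-hour gap → hour 8). That puts its earliest start at hour 13; it finishes at 13 + 5 = hour 18.
Catering load-in needs all of table placement (finishes hour 18); lighting stringing (finishes hour 16, plus 1-hour gap → hour 17); venue unlock (finishes hour 7). That puts its earliest start at hour 18; it finishes at 18 + 7 = hour 25.

25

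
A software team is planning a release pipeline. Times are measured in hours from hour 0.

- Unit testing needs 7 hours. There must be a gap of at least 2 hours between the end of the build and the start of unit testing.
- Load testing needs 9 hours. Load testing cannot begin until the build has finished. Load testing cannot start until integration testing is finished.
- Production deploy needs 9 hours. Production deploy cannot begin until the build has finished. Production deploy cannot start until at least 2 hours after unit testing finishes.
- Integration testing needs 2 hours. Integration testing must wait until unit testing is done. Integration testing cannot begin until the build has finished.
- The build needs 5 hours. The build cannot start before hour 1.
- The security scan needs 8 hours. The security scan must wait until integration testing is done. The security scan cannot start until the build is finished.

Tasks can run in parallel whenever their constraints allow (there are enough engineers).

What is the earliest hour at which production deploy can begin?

17

The build waits on its own release at hour 1, so it starts at hour 1 and finishes at 1 + 5 = hour 6.
Unit testing waits on the build (finishes hour 6, plus 2-hour gap → hour 8), so it starts at hour 8 and finishes at 8 + 7 = hour 15.
Production deploy waits on the build (finishes hour 6); unit testing (finishes hour 15, plus 2-hour gap → hour 17). The latest of these is hour 17, which is the earliest production deploy can start.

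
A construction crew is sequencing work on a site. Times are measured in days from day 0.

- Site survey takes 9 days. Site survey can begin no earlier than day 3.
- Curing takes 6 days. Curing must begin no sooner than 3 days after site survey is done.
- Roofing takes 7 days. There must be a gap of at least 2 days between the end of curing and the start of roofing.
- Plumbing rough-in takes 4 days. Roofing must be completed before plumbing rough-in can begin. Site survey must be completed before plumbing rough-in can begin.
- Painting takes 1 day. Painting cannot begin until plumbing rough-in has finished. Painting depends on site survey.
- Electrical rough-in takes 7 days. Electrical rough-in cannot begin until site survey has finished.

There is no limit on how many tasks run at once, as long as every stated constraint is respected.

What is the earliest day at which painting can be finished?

35

Site survey waits on its own release at day 3, so it starts at day 3 and finishes at 3 + 9 = day 12.
Curing waits on site survey (finishes day 12, plus 3-day gap → day 15), so it starts at day 15 and finishes at 15 + 6 = day 21.
Roofing waits on curing (finishes day 21, plus 2-day gap → day 23), so it starts at day 23 and finishes at 23 + 7 = day 30.
Plumbing rough-in has to wait for roofing (finishes day 30); site survey (finishes day 12). The latest of these is day 30, so plumbing rough-in runs day 30 to 30 + 4 = day 34.
Painting cannot start until plumbing rough-in (finishes day 34); site survey (finishes day 12). The controlling bound is day 34, so painting finishes at 34 + 1 = day 35.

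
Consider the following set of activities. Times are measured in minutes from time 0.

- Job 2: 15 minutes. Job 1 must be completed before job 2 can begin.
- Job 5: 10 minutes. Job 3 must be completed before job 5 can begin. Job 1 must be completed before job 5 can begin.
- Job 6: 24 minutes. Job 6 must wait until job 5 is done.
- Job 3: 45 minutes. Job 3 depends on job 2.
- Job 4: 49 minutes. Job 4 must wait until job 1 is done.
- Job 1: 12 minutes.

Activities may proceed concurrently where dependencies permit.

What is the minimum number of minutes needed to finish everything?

106

Job 1 has no prerequisites, so it starts at minute 0 and finishes at minute 12.
Job 4 waits on job 1 (finishes minute 12), so it starts at minute 12 and finishes at 12 + 49 = minute 61.
Job 2 cannot begin until job 1 (finishes minute 12). It runs from minute 12 to 12 + 15 = minute 27.
After job 2 (finishes minute 27), job 3 can start at minute 27 and finishes at minute 72.
For job 5: job 3 (finishes minute 72); job 1 (finishes minute 12). Taking the maximum gives a start of minute 72, and it finishes at 72 + 10 = minute 82.
Job 6 waits on job 5 (finishes minute 82), so it starts at minute 82 and finishes at 82 + 24 = minute 106.
All tasks are finished once the last one completes. Finish times: Job 1 at 12, Job 2 at 27, Job 3 at 72, Job 4 at 61, Job 5 at 82, Job 6 at 106. The latest is minute 106.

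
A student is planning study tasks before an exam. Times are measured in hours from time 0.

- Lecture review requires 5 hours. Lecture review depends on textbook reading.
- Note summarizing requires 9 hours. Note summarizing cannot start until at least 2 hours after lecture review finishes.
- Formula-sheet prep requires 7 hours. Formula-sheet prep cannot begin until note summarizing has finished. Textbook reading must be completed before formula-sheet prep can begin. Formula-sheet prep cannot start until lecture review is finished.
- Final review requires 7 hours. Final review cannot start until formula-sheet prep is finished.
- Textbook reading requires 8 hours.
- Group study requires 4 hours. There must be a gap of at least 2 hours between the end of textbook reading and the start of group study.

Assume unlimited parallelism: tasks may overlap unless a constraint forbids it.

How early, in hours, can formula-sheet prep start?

Nothing blocks textbook reading, so it runs from hour 0 to hour 8.
After textbook reading (finishes hour 8), lecture review can start at hour 8 and finishes at hour 13.
Note summarizing cannot begin until lecture review (finishes hour 13, plus 2-hour gap → hour 15). It runs from hour 15 to 15 + 9 = hour 24.
Formula-sheet prep waits on note summarizing (finishes hour 24); textbook reading (finishes hour 8); lecture review (finishes hour 13). The latest of these is hour 24, which is the earliest formula-sheet prep can start.

24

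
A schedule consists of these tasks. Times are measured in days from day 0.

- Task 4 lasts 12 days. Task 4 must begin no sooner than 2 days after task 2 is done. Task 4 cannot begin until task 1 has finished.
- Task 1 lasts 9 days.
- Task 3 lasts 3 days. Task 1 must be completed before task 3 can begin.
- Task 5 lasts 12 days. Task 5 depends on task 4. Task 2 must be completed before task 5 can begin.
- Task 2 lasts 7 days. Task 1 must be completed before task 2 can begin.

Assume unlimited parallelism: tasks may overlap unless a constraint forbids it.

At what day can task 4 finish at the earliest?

Task 1 has no prerequisites, so it starts at day 0 and finishes at day 9.
Task 2 waits on task 1 (finishes day 9), so it starts at day 9 and finishes at 9 + 7 = day 16.
For task 4: task 2 (finishes day 16, plus 2-day gap → day 18); task 1 (finishes day 9). Taking the maximum gives a start of day 18, and it finishes at 18 + 12 = day 30.

30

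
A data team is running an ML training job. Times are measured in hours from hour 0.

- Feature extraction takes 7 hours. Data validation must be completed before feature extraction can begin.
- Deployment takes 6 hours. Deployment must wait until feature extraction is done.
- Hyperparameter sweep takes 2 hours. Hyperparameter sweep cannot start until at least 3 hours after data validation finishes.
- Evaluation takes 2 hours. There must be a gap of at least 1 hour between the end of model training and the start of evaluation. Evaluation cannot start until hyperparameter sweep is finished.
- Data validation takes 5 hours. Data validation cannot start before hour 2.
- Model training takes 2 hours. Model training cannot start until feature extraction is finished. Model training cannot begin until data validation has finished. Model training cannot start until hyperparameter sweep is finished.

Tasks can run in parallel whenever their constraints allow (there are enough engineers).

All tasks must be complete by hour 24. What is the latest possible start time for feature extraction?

Evaluation has no dependents, so it just needs to finish by hour 24. Starting by 24 − 2 = hour 22 achieves that.
Model training must finish before evaluation (must start by hour 22, minus 1-hour gap → hour 21). With a 2-hour duration, model training must start by 21 − 2 = hour 19.
To finish by hour 24, deployment (duration 6) must start no later than hour 18.
For feature extraction: model training (must start by hour 19); deployment (must start by hour 18). The most restrictive is hour 18; with a 7-hour duration, feature extraction must start by hour 11.

11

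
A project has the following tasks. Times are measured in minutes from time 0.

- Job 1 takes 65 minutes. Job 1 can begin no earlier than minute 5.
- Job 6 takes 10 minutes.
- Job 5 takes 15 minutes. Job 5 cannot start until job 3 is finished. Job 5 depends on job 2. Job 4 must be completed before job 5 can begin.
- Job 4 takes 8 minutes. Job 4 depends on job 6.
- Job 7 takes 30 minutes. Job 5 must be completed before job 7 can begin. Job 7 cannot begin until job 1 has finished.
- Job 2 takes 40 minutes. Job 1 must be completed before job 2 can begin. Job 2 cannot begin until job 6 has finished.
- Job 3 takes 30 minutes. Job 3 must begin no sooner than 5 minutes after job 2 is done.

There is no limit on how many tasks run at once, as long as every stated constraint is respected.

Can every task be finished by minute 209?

Yes

Job 6 can start immediately at minute 0; it finishes at minute 10.
Job 4 waits on job 6 (finishes minute 10), so it starts at minute 10 and finishes at 10 + 8 = minute 18.
Job 1 waits on its own release at minute 5, so it starts at minute 5 and finishes at 5 + 65 = minute 70.
Job 2 needs all of job 1 (finishes minute 70); job 6 (finishes minute 10). That puts its earliest start at minute 70; it finishes at 70 + 40 = minute 110.
After job 2 (finishes minute 110, plus 5-minute gap → minute 115), job 3 can start at minute 115 and finishes at minute 145.
Job 5 cannot start until job 3 (finishes minute 145); job 2 (finishes minute 110); job 4 (finishes minute 18). The controlling bound is minute 145, so job 5 finishes at 145 + 15 = minute 160.
Job 7 cannot start until job 5 (finishes minute 160); job 1 (finishes minute 70). The controlling bound is minute 160, so job 7 finishes at 160 + 30 = minute 190.
Every task is finished by minute 190, which is no later than the deadline of 209, so the schedule is feasible.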